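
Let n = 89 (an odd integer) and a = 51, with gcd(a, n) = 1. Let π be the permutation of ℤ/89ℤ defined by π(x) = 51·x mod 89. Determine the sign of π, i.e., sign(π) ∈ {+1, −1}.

Start at x=52: 52 → 71 → 61 → 85 → 63 → 9 → 14 → … (one orbit).
Cycle type of π: 88 + 1; total 2 cycles.
Σ(ℓ_i−1) = 89−2 = 87; sign = (−1)^87 = -1.
The Jacobi symbol (51|89) = -1 (Zolotarev) agrees.

-1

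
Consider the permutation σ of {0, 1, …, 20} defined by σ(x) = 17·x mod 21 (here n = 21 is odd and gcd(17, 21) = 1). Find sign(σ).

Orbit of 20 under x↦17x: [20, 4, 5, 1, 17, 16]… (length divides ord_21(17)).
Decompose π into cycles: lengths [6, 6, 6, 2, 1] (5 cycles, including the fixed point 0).
sign(π) = (−1)^{n − #cycles} = (−1)^{21−5} = (−1)^16 = +1.

+1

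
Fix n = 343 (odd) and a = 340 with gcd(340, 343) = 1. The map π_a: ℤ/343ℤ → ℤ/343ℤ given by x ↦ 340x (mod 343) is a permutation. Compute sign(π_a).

Start at x=268: 268 → 225 → 11 → 310 → 99 → 46 → 205 → … (one orbit).
The orbit structure of x ↦ 340x mod 343: 7 orbits of sizes [147, 147, 21, 21, 3, 3, 1].
With 7 cycles on 343 points, sign = (−1)^{343−7} = +1.
The Jacobi symbol (340|343) = +1 (Zolotarev) agrees.

+1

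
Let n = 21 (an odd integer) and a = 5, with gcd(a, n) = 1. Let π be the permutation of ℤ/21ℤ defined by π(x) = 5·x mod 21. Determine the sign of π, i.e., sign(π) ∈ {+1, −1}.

Trace 16: π^k(16) = [16, 17, 1, 5, 4, 20] for k=0..5.
π_5 has 5 disjoint cycles with lengths [6, 6, 6, 2, 1] on {0,…,20}.
Σ(ℓ_i−1) = 21−5 = 16; sign = (−1)^16 = +1.
Check: (5/21) = +1 by Zolotarev.

+1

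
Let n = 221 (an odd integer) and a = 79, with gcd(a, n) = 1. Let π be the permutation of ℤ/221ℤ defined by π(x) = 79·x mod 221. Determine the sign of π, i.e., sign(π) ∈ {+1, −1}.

-1

Trace 53: π^k(53) = [53, 209, 157, 27, 144, 105, 118] for k=0..6.
Cycle type of π: 16×13 + 1×13; total 26 cycles.
221 − 26 = 195 transpositions; sign(π) = (−1)^195 = -1.
(79|221)_J = -1 (Zolotarev's lemma cross-check).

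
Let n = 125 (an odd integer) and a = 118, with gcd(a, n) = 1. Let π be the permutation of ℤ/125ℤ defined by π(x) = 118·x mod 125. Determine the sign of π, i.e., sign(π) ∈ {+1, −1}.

Orbit of 118 under x↦118x: [118, 49, 32, 26, 68, 24, 82]… (length divides ord_125(118)).
Decompose π into cycles: lengths [20, 20, 20, 20, 20, 4, 4, 4, 4, 4, 4, 1] (12 cycles, including the fixed point 0).
12 cycles on 125: each ℓ→(−1)^(ℓ−1), product (−1)^113 = -1.
Zolotarev: (118|125) = -1, matching the cycle-count sign.

-1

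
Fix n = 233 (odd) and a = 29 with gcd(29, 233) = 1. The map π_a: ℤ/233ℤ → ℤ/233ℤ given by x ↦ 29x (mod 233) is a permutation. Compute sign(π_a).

Trace 187: π^k(187) = [187, 64, 225, 1, 29, 142, 157] for k=0..6.
Decompose π into cycles: lengths [58, 58, 58, 58, 1] (5 cycles, including the fixed point 0).
sign(π) = (−1)^{n − #cycles} = (−1)^{233−5} = (−1)^228 = +1.
Check: (29/233) = +1 by Zolotarev.

+1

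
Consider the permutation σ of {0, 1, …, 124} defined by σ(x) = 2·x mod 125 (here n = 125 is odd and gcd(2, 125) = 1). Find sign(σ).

Trace 29: π^k(29) = [29, 58, 116, 107, 89, 53, 106] for k=0..6.
Cycle lengths of π_2 on ℤ/125ℤ: [100, 20, 4, 1]; 4 cycles in total.
4 cycles on 125: each ℓ→(−1)^(ℓ−1), product (−1)^121 = -1.
Zolotarev: (2|125) = -1, matching the cycle-count sign.

-1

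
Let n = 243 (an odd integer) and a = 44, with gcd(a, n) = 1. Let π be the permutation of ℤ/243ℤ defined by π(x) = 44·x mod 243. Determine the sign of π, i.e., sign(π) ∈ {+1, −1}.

Orbit of 10 under x↦44x: [10, 197, 163, 125, 154, 215, 226]… (length divides ord_243(44)).
Decompose π into cycles: lengths [54, 54, 54, 18, 18, 18, 6, 6, 6, 2, 2, 2, 2, 1] (14 cycles, including the fixed point 0).
14 cycles on 243: each ℓ→(−1)^(ℓ−1), product (−1)^229 = -1.

-1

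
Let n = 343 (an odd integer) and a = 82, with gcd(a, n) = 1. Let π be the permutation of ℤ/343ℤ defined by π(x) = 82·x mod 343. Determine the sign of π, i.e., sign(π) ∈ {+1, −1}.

Start at x=131: 131 → 109 → 20 → 268 → 24 → 253 → 166 → … (one orbit).
4 cycles of lengths [294, 42, 6, 1].
Σ(ℓ_i−1) = 343−4 = 339; sign = (−1)^339 = -1.
Zolotarev: (82|343) = -1, matching the cycle-count sign.

-1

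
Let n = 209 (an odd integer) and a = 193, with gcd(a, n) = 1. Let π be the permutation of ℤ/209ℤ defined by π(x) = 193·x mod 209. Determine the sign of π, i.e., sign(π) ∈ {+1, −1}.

Orbit of 93 under x↦193x: [93, 184, 191, 79, 199, 160, 157]… (length divides ord_209(193)).
Decompose π into cycles: lengths [90, 90, 18, 10, 1] (5 cycles, including the fixed point 0).
With 5 cycles on 209 points, sign = (−1)^{209−5} = +1.

+1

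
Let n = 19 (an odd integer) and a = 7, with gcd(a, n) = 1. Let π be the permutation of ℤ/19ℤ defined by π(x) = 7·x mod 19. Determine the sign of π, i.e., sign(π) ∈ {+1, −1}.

+1

Orbit of 1 under x↦7x: [1, 7, 11]… (length divides ord_19(7)).
Cycle type of π: 3×6 + 1; total 7 cycles.
19 − 7 = 12 transpositions; sign(π) = (−1)^12 = +1.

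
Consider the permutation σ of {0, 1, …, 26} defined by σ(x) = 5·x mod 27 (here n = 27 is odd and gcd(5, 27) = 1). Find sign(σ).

-1

Orbit of 23 under x↦5x: [23, 7, 8, 13, 11, 1, 5]… (length divides ord_27(5)).
π_5 has 4 disjoint cycles with lengths [18, 6, 2, 1] on {0,…,26}.
With 4 cycles on 27 points, sign = (−1)^{27−4} = -1.
The Jacobi symbol (5|27) = -1 (Zolotarev) agrees.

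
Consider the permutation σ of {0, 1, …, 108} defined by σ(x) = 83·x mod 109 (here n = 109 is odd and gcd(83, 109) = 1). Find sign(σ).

Start at x=105: 105 → 104 → 21 → 108 → 26 → 87 → 27 → … (one orbit).
Cycle lengths of π_83 on ℤ/109ℤ: [54, 54, 1]; 3 cycles in total.
With 3 cycles on 109 points, sign = (−1)^{109−3} = +1.
(83|109)_J = +1 (Zolotarev's lemma cross-check).

+1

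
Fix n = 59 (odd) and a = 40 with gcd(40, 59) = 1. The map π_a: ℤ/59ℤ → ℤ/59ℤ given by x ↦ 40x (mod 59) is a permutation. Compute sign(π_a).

-1

Start at x=27: 27 → 18 → 12 → 8 → 25 → 56 → 57 → … (one orbit).
The orbit structure of x ↦ 40x mod 59: 2 orbits of sizes [58, 1].
n − c = 59 − 2 = 57; sign = (−1)^57 = -1.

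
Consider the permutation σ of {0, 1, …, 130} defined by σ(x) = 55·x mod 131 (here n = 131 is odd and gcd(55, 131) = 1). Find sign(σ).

+1

Trace 84: π^k(84) = [84, 35, 91, 27, 44, 62, 4] for k=0..6.
Decompose π into cycles: lengths [65, 65, 1] (3 cycles, including the fixed point 0).
Σ(ℓ_i−1) = 131−3 = 128; sign = (−1)^128 = +1.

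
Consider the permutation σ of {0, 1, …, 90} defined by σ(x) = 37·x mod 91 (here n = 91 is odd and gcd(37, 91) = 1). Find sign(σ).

-1

Orbit of 74 under x↦37x: [74, 8, 23, 32, 1, 37, 4]… (length divides ord_91(37)).
10 cycles of lengths [12, 12, 12, 12, 12, 12, 12, 3, 3, 1].
With 10 cycles on 91 points, sign = (−1)^{91−10} = -1.
The Jacobi symbol (37|91) = -1 (Zolotarev) agrees.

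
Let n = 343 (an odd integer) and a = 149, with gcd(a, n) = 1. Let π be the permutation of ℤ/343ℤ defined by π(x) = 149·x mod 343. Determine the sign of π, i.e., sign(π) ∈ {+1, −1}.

+1

Orbit of 37 under x↦149x: [37, 25, 295, 51, 53, 8, 163]… (length divides ord_343(149)).
Cycle lengths of π_149 on ℤ/343ℤ: [147, 147, 21, 21, 3, 3, 1]; 7 cycles in total.
With 7 cycles on 343 points, sign = (−1)^{343−7} = +1.
The Jacobi symbol (149|343) = +1 (Zolotarev) agrees.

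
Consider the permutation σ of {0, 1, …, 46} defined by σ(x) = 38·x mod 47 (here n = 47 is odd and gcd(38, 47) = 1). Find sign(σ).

Trace 9: π^k(9) = [9, 13, 24, 19, 17, 35, 14] for k=0..6.
Cycle type of π: 46 + 1; total 2 cycles.
Σ(ℓ_i−1) = 47−2 = 45; sign = (−1)^45 = -1.
Zolotarev: (38|47) = -1, matching the cycle-count sign.

-1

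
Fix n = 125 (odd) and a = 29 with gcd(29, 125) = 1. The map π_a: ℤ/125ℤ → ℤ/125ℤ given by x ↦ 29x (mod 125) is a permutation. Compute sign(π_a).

Start at x=6: 6 → 49 → 46 → 84 → 61 → 19 → 51 → … (one orbit).
7 cycles of lengths [50, 50, 10, 10, 2, 2, 1].
With 7 cycles on 125 points, sign = (−1)^{125−7} = +1.
(29|125)_J = +1 (Zolotarev's lemma cross-check).

+1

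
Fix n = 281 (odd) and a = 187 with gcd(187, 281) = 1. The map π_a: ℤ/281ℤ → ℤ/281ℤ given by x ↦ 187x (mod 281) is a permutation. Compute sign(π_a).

-1

Start at x=121: 121 → 147 → 232 → 110 → 57 → 262 → 100 → … (one orbit).
π_187 has 2 disjoint cycles with lengths [280, 1] on {0,…,280}.
Σ(ℓ_i−1) = 281−2 = 279; sign = (−1)^279 = -1.
Via Zolotarev, sign(π_{187}) = (187|281) = -1.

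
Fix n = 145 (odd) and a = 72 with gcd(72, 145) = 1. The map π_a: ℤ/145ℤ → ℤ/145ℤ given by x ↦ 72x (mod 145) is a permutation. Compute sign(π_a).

+1

Start at x=113: 113 → 16 → 137 → 4 → 143 → 1 → 72 → … (one orbit).
The orbit structure of x ↦ 72x mod 145: 7 orbits of sizes [28, 28, 28, 28, 28, 4, 1].
7 cycles on 145: each ℓ→(−1)^(ℓ−1), product (−1)^138 = +1.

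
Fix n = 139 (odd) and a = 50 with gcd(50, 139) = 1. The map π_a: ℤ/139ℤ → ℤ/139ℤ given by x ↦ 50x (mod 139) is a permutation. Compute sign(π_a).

Start at x=125: 125 → 134 → 28 → 10 → 83 → 119 → 112 → … (one orbit).
Cycle lengths of π_50 on ℤ/139ℤ: [138, 1]; 2 cycles in total.
2 cycles on 139: each ℓ→(−1)^(ℓ−1), product (−1)^137 = -1.
The Jacobi symbol (50|139) = -1 (Zolotarev) agrees.

-1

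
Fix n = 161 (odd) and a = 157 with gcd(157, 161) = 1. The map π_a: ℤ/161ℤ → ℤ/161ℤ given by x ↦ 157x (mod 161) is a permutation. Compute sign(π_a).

Trace 159: π^k(159) = [159, 8, 129, 128, 132, 116, 19] for k=0..6.
5 cycles of lengths [66, 66, 22, 6, 1].
n − c = 161 − 5 = 156; sign = (−1)^156 = +1.

+1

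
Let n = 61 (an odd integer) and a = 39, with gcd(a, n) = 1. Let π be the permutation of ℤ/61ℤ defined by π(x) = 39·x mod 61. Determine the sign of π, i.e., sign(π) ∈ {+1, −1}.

Trace 22: π^k(22) = [22, 4, 34, 45, 47, 3, 56] for k=0..6.
Cycle lengths of π_39 on ℤ/61ℤ: [30, 30, 1]; 3 cycles in total.
61 − 3 = 58 transpositions; sign(π) = (−1)^58 = +1.

+1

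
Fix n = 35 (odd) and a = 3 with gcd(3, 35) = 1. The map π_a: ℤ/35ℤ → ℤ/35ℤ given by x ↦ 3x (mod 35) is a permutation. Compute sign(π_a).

+1

Orbit of 9 under x↦3x: [9, 27, 11, 33, 29, 17, 16]… (length divides ord_35(3)).
Cycle lengths of π_3 on ℤ/35ℤ: [12, 12, 6, 4, 1]; 5 cycles in total.
35 − 5 = 30 transpositions; sign(π) = (−1)^30 = +1.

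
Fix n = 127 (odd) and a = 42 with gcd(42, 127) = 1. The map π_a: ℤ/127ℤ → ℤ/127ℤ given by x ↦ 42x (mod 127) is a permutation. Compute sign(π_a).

+1

Start at x=69: 69 → 104 → 50 → 68 → 62 → 64 → 21 → … (one orbit).
3 cycles of lengths [63, 63, 1].
sign(π) = (−1)^{n − #cycles} = (−1)^{127−3} = (−1)^124 = +1.
Via Zolotarev, sign(π_{42}) = (42|127) = +1.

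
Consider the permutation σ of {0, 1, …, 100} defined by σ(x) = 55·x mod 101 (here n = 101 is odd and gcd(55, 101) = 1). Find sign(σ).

-1

Orbit of 33 under x↦55x: [33, 98, 37, 15, 17, 26, 16]… (length divides ord_101(55)).
The orbit structure of x ↦ 55x mod 101: 2 orbits of sizes [100, 1].
n − c = 101 − 2 = 99; sign = (−1)^99 = -1.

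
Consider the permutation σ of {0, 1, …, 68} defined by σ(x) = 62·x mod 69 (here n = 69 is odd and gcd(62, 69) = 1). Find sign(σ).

-1

Trace 55: π^k(55) = [55, 29, 4, 41, 58, 8, 13] for k=0..6.
The orbit structure of x ↦ 62x mod 69: 6 orbits of sizes [22, 22, 11, 11, 2, 1].
With 6 cycles on 69 points, sign = (−1)^{69−6} = -1.
The Jacobi symbol (62|69) = -1 (Zolotarev) agrees.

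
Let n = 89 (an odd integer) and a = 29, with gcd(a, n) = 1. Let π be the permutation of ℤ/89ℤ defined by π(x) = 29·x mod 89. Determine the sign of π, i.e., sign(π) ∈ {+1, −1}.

-1

Orbit of 40 under x↦29x: [40, 3, 87, 31, 9, 83, 4]… (length divides ord_89(29)).
2 cycles of lengths [88, 1].
n − c = 89 − 2 = 87; sign = (−1)^87 = -1.
(29|89)_J = -1 (Zolotarev's lemma cross-check).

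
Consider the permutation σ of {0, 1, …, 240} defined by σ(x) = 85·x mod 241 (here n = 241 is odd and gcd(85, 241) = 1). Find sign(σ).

-1

Orbit of 214 under x↦85x: [214, 115, 135, 148, 48, 224, 1]… (length divides ord_241(85)).
π_85 has 4 disjoint cycles with lengths [80, 80, 80, 1] on {0,…,240}.
Σ(ℓ_i−1) = 241−4 = 237; sign = (−1)^237 = -1.
(85|241)_J = -1 (Zolotarev's lemma cross-check).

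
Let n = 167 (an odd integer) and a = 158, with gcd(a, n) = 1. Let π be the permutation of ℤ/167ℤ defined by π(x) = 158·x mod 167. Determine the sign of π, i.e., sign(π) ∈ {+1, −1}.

Start at x=1: 1 → 158 → 81 → 106 → 48 → 69 → 47 → … (one orbit).
2 cycles of lengths [166, 1].
n − c = 167 − 2 = 165; sign = (−1)^165 = -1.
Check: (158/167) = -1 by Zolotarev.

-1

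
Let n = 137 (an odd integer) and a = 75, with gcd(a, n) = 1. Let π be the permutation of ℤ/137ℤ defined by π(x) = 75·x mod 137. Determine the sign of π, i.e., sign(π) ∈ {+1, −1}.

-1

Orbit of 131 under x↦75x: [131, 98, 89, 99, 27, 107, 79]… (length divides ord_137(75)).
π_75 has 2 disjoint cycles with lengths [136, 1] on {0,…,136}.
2 cycles on 137: each ℓ→(−1)^(ℓ−1), product (−1)^135 = -1.
The Jacobi symbol (75|137) = -1 (Zolotarev) agrees.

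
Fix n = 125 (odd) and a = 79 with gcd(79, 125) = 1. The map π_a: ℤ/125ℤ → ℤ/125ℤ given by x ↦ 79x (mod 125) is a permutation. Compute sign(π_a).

+1

Orbit of 104 under x↦79x: [104, 91, 64, 56, 49, 121, 59]… (length divides ord_125(79)).
Decompose π into cycles: lengths [50, 50, 10, 10, 2, 2, 1] (7 cycles, including the fixed point 0).
125 − 7 = 118 transpositions; sign(π) = (−1)^118 = +1.
Via Zolotarev, sign(π_{79}) = (79|125) = +1.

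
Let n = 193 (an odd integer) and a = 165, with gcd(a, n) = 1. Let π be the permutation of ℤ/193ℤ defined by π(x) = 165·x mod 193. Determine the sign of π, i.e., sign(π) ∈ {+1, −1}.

Orbit of 59 under x↦165x: [59, 85, 129, 55, 4, 81, 48]… (length divides ord_193(165)).
π_165 has 5 disjoint cycles with lengths [48, 48, 48, 48, 1] on {0,…,192}.
5 cycles on 193: each ℓ→(−1)^(ℓ−1), product (−1)^188 = +1.

+1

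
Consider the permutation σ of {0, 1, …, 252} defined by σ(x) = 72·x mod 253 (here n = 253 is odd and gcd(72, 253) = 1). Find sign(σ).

-1

Start at x=186: 186 → 236 → 41 → 169 → 24 → 210 → 193 → … (one orbit).
π_72 has 6 disjoint cycles with lengths [110, 110, 11, 11, 10, 1] on {0,…,252}.
6 cycles on 253: each ℓ→(−1)^(ℓ−1), product (−1)^247 = -1.
Check: (72/253) = -1 by Zolotarev.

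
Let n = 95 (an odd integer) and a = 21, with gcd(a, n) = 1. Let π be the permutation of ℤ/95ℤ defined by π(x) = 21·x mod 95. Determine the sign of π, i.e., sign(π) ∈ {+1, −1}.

Trace 6: π^k(6) = [6, 31, 81, 86, 1, 21, 61] for k=0..6.
10 cycles of lengths [18, 18, 18, 18, 18, 1, 1, 1, 1, 1].
With 10 cycles on 95 points, sign = (−1)^{95−10} = -1.

-1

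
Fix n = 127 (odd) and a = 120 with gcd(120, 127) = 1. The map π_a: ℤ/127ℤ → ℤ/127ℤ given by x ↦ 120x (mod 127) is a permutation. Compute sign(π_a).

Trace 64: π^k(64) = [64, 60, 88, 19, 121, 42, 87] for k=0..6.
Cycle lengths of π_120 on ℤ/127ℤ: [63, 63, 1]; 3 cycles in total.
127 − 3 = 124 transpositions; sign(π) = (−1)^124 = +1.
(120|127)_J = +1 (Zolotarev's lemma cross-check).

+1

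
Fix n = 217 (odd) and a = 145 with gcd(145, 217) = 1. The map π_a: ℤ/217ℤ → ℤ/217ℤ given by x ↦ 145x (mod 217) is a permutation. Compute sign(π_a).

Trace 142: π^k(142) = [142, 192, 64, 166, 200, 139, 191] for k=0..6.
π_145 has 9 disjoint cycles with lengths [30, 30, 30, 30, 30, 30, 30, 6, 1] on {0,…,216}.
9 cycles on 217: each ℓ→(−1)^(ℓ−1), product (−1)^208 = +1.

+1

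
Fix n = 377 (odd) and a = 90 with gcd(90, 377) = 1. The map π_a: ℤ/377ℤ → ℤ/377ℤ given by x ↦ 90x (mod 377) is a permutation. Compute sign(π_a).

Orbit of 12 under x↦90x: [12, 326, 311, 92, 363, 248, 77]… (length divides ord_377(90)).
Cycle lengths of π_90 on ℤ/377ℤ: [28, 28, 28, 28, 28, 28, 28, 28, 28, 28, 28, 28, 28, 2, 2, 2, 2, 2, 2, 1]; 20 cycles in total.
Σ(ℓ_i−1) = 377−20 = 357; sign = (−1)^357 = -1.
The Jacobi symbol (90|377) = -1 (Zolotarev) agrees.

-1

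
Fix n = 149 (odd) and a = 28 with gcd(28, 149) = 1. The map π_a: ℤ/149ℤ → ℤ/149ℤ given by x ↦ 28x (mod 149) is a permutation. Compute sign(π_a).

+1

Orbit of 19 under x↦28x: [19, 85, 145, 37, 142, 102, 25]… (length divides ord_149(28)).
Decompose π into cycles: lengths [37, 37, 37, 37, 1] (5 cycles, including the fixed point 0).
With 5 cycles on 149 points, sign = (−1)^{149−5} = +1.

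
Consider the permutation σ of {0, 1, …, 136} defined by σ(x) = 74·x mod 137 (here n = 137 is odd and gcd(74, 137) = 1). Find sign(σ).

Trace 88: π^k(88) = [88, 73, 59, 119, 38, 72, 122] for k=0..6.
The orbit structure of x ↦ 74x mod 137: 9 orbits of sizes [17, 17, 17, 17, 17, 17, 17, 17, 1].
Σ(ℓ_i−1) = 137−9 = 128; sign = (−1)^128 = +1.
Zolotarev: (74|137) = +1, matching the cycle-count sign.

+1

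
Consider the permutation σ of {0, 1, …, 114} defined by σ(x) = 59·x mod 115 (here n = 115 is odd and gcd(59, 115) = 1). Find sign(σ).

Start at x=71: 71 → 49 → 16 → 24 → 36 → 54 → 81 → … (one orbit).
The orbit structure of x ↦ 59x mod 115: 9 orbits of sizes [22, 22, 22, 22, 11, 11, 2, 2, 1].
115 − 9 = 106 transpositions; sign(π) = (−1)^106 = +1.
Via Zolotarev, sign(π_{59}) = (59|115) = +1.

+1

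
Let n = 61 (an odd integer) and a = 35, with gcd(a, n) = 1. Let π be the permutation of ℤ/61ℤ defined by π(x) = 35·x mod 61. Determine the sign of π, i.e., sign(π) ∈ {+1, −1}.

Trace 16: π^k(16) = [16, 11, 19, 55, 34, 31, 48] for k=0..6.
The orbit structure of x ↦ 35x mod 61: 2 orbits of sizes [60, 1].
61 − 2 = 59 transpositions; sign(π) = (−1)^59 = -1.

-1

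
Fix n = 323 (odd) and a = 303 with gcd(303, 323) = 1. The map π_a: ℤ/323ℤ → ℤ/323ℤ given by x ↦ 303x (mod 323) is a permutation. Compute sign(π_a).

+1

Trace 113: π^k(113) = [113, 1, 303, 77, 75, 115, 284] for k=0..6.
Decompose π into cycles: lengths [16, 16, 16, 16, 16, 16, 16, 16, 16, 16, 16, 16, 16, 16, 16, 16, 16, 16, 16, 2, 2, 2, 2, 2, 2, 2, 2, 2, 1] (29 cycles, including the fixed point 0).
sign(π) = (−1)^{n − #cycles} = (−1)^{323−29} = (−1)^294 = +1.
(303|323)_J = +1 (Zolotarev's lemma cross-check).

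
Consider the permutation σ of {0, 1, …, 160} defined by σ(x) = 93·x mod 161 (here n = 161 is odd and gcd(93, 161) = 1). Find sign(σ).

Trace 93: π^k(93) = [93, 116, 1] for k=0..2.
Cycle type of π: 3×46 + 1×23; total 69 cycles.
69 cycles on 161: each ℓ→(−1)^(ℓ−1), product (−1)^92 = +1.
Check: (93/161) = +1 by Zolotarev.

+1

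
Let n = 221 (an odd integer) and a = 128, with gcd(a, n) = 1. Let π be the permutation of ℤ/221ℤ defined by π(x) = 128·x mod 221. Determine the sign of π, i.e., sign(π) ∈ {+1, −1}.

Orbit of 70 under x↦128x: [70, 120, 111, 64, 15, 152, 8]… (length divides ord_221(128)).
π_128 has 12 disjoint cycles with lengths [24, 24, 24, 24, 24, 24, 24, 24, 12, 8, 8, 1] on {0,…,220}.
n − c = 221 − 12 = 209; sign = (−1)^209 = -1.

-1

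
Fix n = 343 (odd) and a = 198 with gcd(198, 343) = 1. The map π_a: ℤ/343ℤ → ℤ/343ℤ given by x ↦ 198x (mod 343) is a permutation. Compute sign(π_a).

Start at x=338: 338 → 39 → 176 → 205 → 116 → 330 → 170 → … (one orbit).
The orbit structure of x ↦ 198x mod 343: 7 orbits of sizes [147, 147, 21, 21, 3, 3, 1].
With 7 cycles on 343 points, sign = (−1)^{343−7} = +1.
Via Zolotarev, sign(π_{198}) = (198|343) = +1.

+1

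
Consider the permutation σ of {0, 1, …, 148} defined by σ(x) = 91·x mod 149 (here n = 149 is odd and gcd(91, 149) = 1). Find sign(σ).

-1

Start at x=144: 144 → 141 → 17 → 57 → 121 → 134 → 125 → … (one orbit).
Decompose π into cycles: lengths [148, 1] (2 cycles, including the fixed point 0).
2 cycles on 149: each ℓ→(−1)^(ℓ−1), product (−1)^147 = -1.
Via Zolotarev, sign(π_{91}) = (91|149) = -1.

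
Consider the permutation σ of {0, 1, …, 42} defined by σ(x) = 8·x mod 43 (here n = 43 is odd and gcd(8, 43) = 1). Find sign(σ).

-1

Start at x=1: 1 → 8 → 21 → 39 → 11 → 2 → 16 → … (one orbit).
Cycle lengths of π_8 on ℤ/43ℤ: [14, 14, 14, 1]; 4 cycles in total.
With 4 cycles on 43 points, sign = (−1)^{43−4} = -1.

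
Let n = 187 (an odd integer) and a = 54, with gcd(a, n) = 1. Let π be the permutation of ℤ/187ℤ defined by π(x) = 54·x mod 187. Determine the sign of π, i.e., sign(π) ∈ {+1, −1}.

Start at x=100: 100 → 164 → 67 → 65 → 144 → 109 → 89 → … (one orbit).
Decompose π into cycles: lengths [16, 16, 16, 16, 16, 16, 16, 16, 16, 16, 16, 2, 2, 2, 2, 2, 1] (17 cycles, including the fixed point 0).
187 − 17 = 170 transpositions; sign(π) = (−1)^170 = +1.
(54|187)_J = +1 (Zolotarev's lemma cross-check).

+1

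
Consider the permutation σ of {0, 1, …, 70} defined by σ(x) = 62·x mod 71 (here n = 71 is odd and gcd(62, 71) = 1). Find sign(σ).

-1

Trace 51: π^k(51) = [51, 38, 13, 25, 59, 37, 22] for k=0..6.
Cycle lengths of π_62 on ℤ/71ℤ: [70, 1]; 2 cycles in total.
With 2 cycles on 71 points, sign = (−1)^{71−2} = -1.
(62|71)_J = -1 (Zolotarev's lemma cross-check).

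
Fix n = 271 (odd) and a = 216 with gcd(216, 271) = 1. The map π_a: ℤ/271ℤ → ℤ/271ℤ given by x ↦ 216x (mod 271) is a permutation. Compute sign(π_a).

-1

Trace 24: π^k(24) = [24, 35, 243, 185, 123, 10, 263] for k=0..6.
π_216 has 4 disjoint cycles with lengths [90, 90, 90, 1] on {0,…,270}.
With 4 cycles on 271 points, sign = (−1)^{271−4} = -1.
(216|271)_J = -1 (Zolotarev's lemma cross-check).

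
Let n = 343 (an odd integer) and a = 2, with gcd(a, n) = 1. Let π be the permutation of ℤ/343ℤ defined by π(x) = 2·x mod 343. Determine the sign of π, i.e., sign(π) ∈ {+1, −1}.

Trace 142: π^k(142) = [142, 284, 225, 107, 214, 85, 170] for k=0..6.
π_2 has 7 disjoint cycles with lengths [147, 147, 21, 21, 3, 3, 1] on {0,…,342}.
343 − 7 = 336 transpositions; sign(π) = (−1)^336 = +1.
The Jacobi symbol (2|343) = +1 (Zolotarev) agrees.

+1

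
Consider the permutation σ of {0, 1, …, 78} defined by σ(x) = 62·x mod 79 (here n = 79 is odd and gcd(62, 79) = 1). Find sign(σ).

Start at x=1: 1 → 62 → 52 → 64 → 18 → 10 → 67 → … (one orbit).
Decompose π into cycles: lengths [13, 13, 13, 13, 13, 13, 1] (7 cycles, including the fixed point 0).
sign(π) = (−1)^{n − #cycles} = (−1)^{79−7} = (−1)^72 = +1.

+1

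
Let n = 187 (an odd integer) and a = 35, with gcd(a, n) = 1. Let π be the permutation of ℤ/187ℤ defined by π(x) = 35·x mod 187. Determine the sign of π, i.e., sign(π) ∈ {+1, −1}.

Orbit of 103 under x↦35x: [103, 52, 137, 120, 86, 18, 69]… (length divides ord_187(35)).
The orbit structure of x ↦ 35x mod 187: 34 orbits of sizes [10, 10, 10, 10, 10, 10, 10, 10, 10, 10, 10, 10, 10, 10, 10, 10, 10, 1, 1, 1, 1, 1, 1, 1, 1, 1, 1, 1, 1, 1, 1, 1, 1, 1].
187 − 34 = 153 transpositions; sign(π) = (−1)^153 = -1.

-1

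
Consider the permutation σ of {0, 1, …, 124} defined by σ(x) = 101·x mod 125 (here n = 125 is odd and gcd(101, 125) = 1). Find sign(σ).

+1

Orbit of 26 under x↦101x: [26, 1, 101, 76, 51]… (length divides ord_125(101)).
The orbit structure of x ↦ 101x mod 125: 45 orbits of sizes [5, 5, 5, 5, 5, 5, 5, 5, 5, 5, 5, 5, 5, 5, 5, 5, 5, 5, 5, 5, 1, 1, 1, 1, 1, 1, 1, 1, 1, 1, 1, 1, 1, 1, 1, 1, 1, 1, 1, 1, 1, 1, 1, 1, 1].
With 45 cycles on 125 points, sign = (−1)^{125−45} = +1.
(101|125)_J = +1 (Zolotarev's lemma cross-check).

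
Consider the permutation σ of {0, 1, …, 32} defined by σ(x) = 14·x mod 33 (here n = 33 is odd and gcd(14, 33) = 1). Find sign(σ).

-1

Orbit of 14 under x↦14x: [14, 31, 5, 4, 23, 25, 20]… (length divides ord_33(14)).
Cycle type of π: 10×2 + 5×2 + 2 + 1; total 6 cycles.
With 6 cycles on 33 points, sign = (−1)^{33−6} = -1.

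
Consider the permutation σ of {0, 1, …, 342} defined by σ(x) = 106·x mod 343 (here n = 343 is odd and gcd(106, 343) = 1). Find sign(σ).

Start at x=246: 246 → 8 → 162 → 22 → 274 → 232 → 239 → … (one orbit).
Cycle type of π: 49×6 + 7×6 + 1×7; total 19 cycles.
Σ(ℓ_i−1) = 343−19 = 324; sign = (−1)^324 = +1.

+1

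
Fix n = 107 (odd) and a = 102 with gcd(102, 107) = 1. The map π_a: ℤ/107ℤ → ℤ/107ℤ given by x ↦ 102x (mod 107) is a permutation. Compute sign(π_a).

+1

Trace 79: π^k(79) = [79, 33, 49, 76, 48, 81, 23] for k=0..6.
The orbit structure of x ↦ 102x mod 107: 3 orbits of sizes [53, 53, 1].
107 − 3 = 104 transpositions; sign(π) = (−1)^104 = +1.
(102|107)_J = +1 (Zolotarev's lemma cross-check).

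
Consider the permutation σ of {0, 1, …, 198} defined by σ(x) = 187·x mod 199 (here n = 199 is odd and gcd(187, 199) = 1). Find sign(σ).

Orbit of 106 under x↦187x: [106, 121, 140, 111, 61, 64, 28]… (length divides ord_199(187)).
The orbit structure of x ↦ 187x mod 199: 7 orbits of sizes [33, 33, 33, 33, 33, 33, 1].
With 7 cycles on 199 points, sign = (−1)^{199−7} = +1.

+1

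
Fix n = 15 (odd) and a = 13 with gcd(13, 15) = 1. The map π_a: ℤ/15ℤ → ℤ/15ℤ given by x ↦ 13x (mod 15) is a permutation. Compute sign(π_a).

Orbit of 1 under x↦13x: [1, 13, 4, 7]… (length divides ord_15(13)).
Cycle type of π: 4×3 + 1×3; total 6 cycles.
n − c = 15 − 6 = 9; sign = (−1)^9 = -1.
Check: (13/15) = -1 by Zolotarev.

-1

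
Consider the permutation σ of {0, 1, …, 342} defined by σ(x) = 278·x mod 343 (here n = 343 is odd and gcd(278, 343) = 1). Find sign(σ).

-1

Orbit of 83 under x↦278x: [83, 93, 129, 190, 341, 130, 125]… (length divides ord_343(278)).
Cycle lengths of π_278 on ℤ/343ℤ: [294, 42, 6, 1]; 4 cycles in total.
4 cycles on 343: each ℓ→(−1)^(ℓ−1), product (−1)^339 = -1.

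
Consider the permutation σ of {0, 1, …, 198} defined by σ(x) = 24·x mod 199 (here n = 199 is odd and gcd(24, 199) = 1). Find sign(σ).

-1

Orbit of 43 under x↦24x: [43, 37, 92, 19, 58, 198, 175]… (length divides ord_199(24)).
Decompose π into cycles: lengths [18, 18, 18, 18, 18, 18, 18, 18, 18, 18, 18, 1] (12 cycles, including the fixed point 0).
With 12 cycles on 199 points, sign = (−1)^{199−12} = -1.
Via Zolotarev, sign(π_{24}) = (24|199) = -1.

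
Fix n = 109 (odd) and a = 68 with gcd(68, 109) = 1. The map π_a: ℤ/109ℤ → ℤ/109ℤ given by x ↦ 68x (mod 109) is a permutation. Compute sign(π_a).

-1

Trace 45: π^k(45) = [45, 8, 108, 41, 63, 33, 64] for k=0..6.
10 cycles of lengths [12, 12, 12, 12, 12, 12, 12, 12, 12, 1].
109 − 10 = 99 transpositions; sign(π) = (−1)^99 = -1.
(68|109)_J = -1 (Zolotarev's lemma cross-check).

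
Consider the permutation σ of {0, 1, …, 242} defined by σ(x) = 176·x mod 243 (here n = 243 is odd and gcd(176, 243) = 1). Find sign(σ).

Start at x=32: 32 → 43 → 35 → 85 → 137 → 55 → 203 → … (one orbit).
6 cycles of lengths [162, 54, 18, 6, 2, 1].
243 − 6 = 237 transpositions; sign(π) = (−1)^237 = -1.

-1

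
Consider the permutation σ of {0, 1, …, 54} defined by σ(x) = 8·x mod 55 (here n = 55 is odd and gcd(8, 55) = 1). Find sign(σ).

Start at x=17: 17 → 26 → 43 → 14 → 2 → 16 → 18 → … (one orbit).
π_8 has 5 disjoint cycles with lengths [20, 20, 10, 4, 1] on {0,…,54}.
sign(π) = (−1)^{n − #cycles} = (−1)^{55−5} = (−1)^50 = +1.

+1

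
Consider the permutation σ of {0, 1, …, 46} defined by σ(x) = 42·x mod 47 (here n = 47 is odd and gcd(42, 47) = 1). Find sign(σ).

+1

Trace 25: π^k(25) = [25, 16, 14, 24, 21, 36, 8] for k=0..6.
Decompose π into cycles: lengths [23, 23, 1] (3 cycles, including the fixed point 0).
47 − 3 = 44 transpositions; sign(π) = (−1)^44 = +1.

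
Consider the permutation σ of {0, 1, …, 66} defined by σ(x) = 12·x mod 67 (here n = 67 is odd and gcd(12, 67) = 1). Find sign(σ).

Trace 37: π^k(37) = [37, 42, 35, 18, 15, 46, 16] for k=0..6.
Decompose π into cycles: lengths [66, 1] (2 cycles, including the fixed point 0).
Σ(ℓ_i−1) = 67−2 = 65; sign = (−1)^65 = -1.

-1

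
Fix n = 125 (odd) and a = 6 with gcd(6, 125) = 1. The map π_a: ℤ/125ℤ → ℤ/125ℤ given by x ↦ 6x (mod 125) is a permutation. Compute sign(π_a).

Start at x=56: 56 → 86 → 16 → 96 → 76 → 81 → 111 → … (one orbit).
Decompose π into cycles: lengths [25, 25, 25, 25, 5, 5, 5, 5, 1, 1, 1, 1, 1] (13 cycles, including the fixed point 0).
13 cycles on 125: each ℓ→(−1)^(ℓ−1), product (−1)^112 = +1.
Zolotarev: (6|125) = +1, matching the cycle-count sign.

+1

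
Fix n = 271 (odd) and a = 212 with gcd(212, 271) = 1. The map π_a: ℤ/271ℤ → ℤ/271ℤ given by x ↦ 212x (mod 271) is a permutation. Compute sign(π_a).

+1

Trace 106: π^k(106) = [106, 250, 155, 69, 265, 83, 252] for k=0..6.
π_212 has 3 disjoint cycles with lengths [135, 135, 1] on {0,…,270}.
3 cycles on 271: each ℓ→(−1)^(ℓ−1), product (−1)^268 = +1.
Via Zolotarev, sign(π_{212}) = (212|271) = +1.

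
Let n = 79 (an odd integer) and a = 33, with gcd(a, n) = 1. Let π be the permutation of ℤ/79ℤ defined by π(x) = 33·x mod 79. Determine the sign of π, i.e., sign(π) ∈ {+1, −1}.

-1

Orbit of 69 under x↦33x: [69, 65, 12, 1, 33, 62, 71]… (length divides ord_79(33)).
The orbit structure of x ↦ 33x mod 79: 4 orbits of sizes [26, 26, 26, 1].
n − c = 79 − 4 = 75; sign = (−1)^75 = -1.
Via Zolotarev, sign(π_{33}) = (33|79) = -1.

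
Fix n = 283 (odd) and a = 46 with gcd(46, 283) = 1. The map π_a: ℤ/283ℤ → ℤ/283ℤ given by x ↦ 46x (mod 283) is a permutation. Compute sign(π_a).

Start at x=247: 247 → 42 → 234 → 10 → 177 → 218 → 123 → … (one orbit).
The orbit structure of x ↦ 46x mod 283: 2 orbits of sizes [282, 1].
Σ(ℓ_i−1) = 283−2 = 281; sign = (−1)^281 = -1.
Via Zolotarev, sign(π_{46}) = (46|283) = -1.

-1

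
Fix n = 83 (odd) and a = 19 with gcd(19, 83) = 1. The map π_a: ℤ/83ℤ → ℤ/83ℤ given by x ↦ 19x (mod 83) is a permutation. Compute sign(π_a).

Trace 64: π^k(64) = [64, 54, 30, 72, 40, 13, 81] for k=0..6.
The orbit structure of x ↦ 19x mod 83: 2 orbits of sizes [82, 1].
With 2 cycles on 83 points, sign = (−1)^{83−2} = -1.
Check: (19/83) = -1 by Zolotarev.

-1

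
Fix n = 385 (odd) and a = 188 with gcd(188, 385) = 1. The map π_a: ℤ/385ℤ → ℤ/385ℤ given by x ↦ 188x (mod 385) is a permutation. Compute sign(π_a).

+1

Orbit of 309 under x↦188x: [309, 342, 1, 188]… (length divides ord_385(188)).
Cycle type of π: 4×77 + 2×33 + 1×11; total 121 cycles.
With 121 cycles on 385 points, sign = (−1)^{385−121} = +1.
(188|385)_J = +1 (Zolotarev's lemma cross-check).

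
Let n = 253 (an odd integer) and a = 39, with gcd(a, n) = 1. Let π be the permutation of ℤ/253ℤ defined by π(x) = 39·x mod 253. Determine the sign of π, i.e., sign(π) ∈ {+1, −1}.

Trace 94: π^k(94) = [94, 124, 29, 119, 87, 104, 8] for k=0..6.
Decompose π into cycles: lengths [110, 110, 11, 11, 10, 1] (6 cycles, including the fixed point 0).
6 cycles on 253: each ℓ→(−1)^(ℓ−1), product (−1)^247 = -1.

-1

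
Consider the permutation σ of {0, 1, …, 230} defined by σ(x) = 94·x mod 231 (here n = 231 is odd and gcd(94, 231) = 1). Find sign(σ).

+1

Trace 25: π^k(25) = [25, 40, 64, 10, 16, 118, 4] for k=0..6.
Cycle type of π: 30×6 + 10×3 + 6×3 + 1×3; total 15 cycles.
n − c = 231 − 15 = 216; sign = (−1)^216 = +1.
The Jacobi symbol (94|231) = +1 (Zolotarev) agrees.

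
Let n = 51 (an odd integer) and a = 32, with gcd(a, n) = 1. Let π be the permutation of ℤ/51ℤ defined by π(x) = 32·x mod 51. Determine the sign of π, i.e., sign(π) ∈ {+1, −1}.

-1

Trace 8: π^k(8) = [8, 1, 32, 4, 26, 16, 2] for k=0..6.
π_32 has 8 disjoint cycles with lengths [8, 8, 8, 8, 8, 8, 2, 1] on {0,…,50}.
n − c = 51 − 8 = 43; sign = (−1)^43 = -1.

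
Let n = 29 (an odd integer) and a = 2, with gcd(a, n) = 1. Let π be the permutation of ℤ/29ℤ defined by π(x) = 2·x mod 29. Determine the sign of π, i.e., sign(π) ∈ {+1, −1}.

-1

Trace 18: π^k(18) = [18, 7, 14, 28, 27, 25, 21] for k=0..6.
Decompose π into cycles: lengths [28, 1] (2 cycles, including the fixed point 0).
2 cycles on 29: each ℓ→(−1)^(ℓ−1), product (−1)^27 = -1.
Via Zolotarev, sign(π_{2}) = (2|29) = -1.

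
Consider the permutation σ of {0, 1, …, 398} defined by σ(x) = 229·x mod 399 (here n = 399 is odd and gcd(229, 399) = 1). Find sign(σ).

-1

Trace 115: π^k(115) = [115, 1, 229, 172, 286, 58] for k=0..5.
114 cycles of lengths [6, 6, 6, 6, 6, 6, 6, 6, 6, 6, 6, 6, 6, 6, 6, 6, 6, 6, 6, 6, 6, 6, 6, 6, 6, 6, 6, 6, 6, 6, 6, 6, 6, 6, 6, 6, 6, 6, 6, 6, 6, 6, 6, 6, 6, 6, 6, 6, 6, 6, 6, 6, 6, 6, 6, 6, 6, 1, 1, 1, 1, 1, 1, 1, 1, 1, 1, 1, 1, 1, 1, 1, 1, 1, 1, 1, 1, 1, 1, 1, 1, 1, 1, 1, 1, 1, 1, 1, 1, 1, 1, 1, 1, 1, 1, 1, 1, 1, 1, 1, 1, 1, 1, 1, 1, 1, 1, 1, 1, 1, 1, 1, 1, 1].
399 − 114 = 285 transpositions; sign(π) = (−1)^285 = -1.
(229|399)_J = -1 (Zolotarev's lemma cross-check).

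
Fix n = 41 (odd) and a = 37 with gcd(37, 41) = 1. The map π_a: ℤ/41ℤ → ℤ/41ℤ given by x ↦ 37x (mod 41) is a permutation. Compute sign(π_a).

Start at x=18: 18 → 10 → 1 → 37 → 16 → 18 (one orbit).
Cycle type of π: 5×8 + 1; total 9 cycles.
41 − 9 = 32 transpositions; sign(π) = (−1)^32 = +1.

+1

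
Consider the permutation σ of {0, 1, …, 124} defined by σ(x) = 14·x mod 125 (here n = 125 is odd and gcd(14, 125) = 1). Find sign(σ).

+1

Orbit of 59 under x↦14x: [59, 76, 64, 21, 44, 116, 124]… (length divides ord_125(14)).
Cycle type of π: 50×2 + 10×2 + 2×2 + 1; total 7 cycles.
sign(π) = (−1)^{n − #cycles} = (−1)^{125−7} = (−1)^118 = +1.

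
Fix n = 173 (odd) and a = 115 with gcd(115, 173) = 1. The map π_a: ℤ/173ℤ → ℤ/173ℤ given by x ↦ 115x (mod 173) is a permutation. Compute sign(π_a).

Orbit of 20 under x↦115x: [20, 51, 156, 121, 75, 148, 66]… (length divides ord_173(115)).
The orbit structure of x ↦ 115x mod 173: 2 orbits of sizes [172, 1].
n − c = 173 − 2 = 171; sign = (−1)^171 = -1.
(115|173)_J = -1 (Zolotarev's lemma cross-check).

-1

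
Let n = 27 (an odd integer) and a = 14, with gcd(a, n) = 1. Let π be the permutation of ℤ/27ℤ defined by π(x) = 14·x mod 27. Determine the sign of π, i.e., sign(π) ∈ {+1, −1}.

Trace 13: π^k(13) = [13, 20, 10, 5, 16, 8, 4] for k=0..6.
Cycle type of π: 18 + 6 + 2 + 1; total 4 cycles.
n − c = 27 − 4 = 23; sign = (−1)^23 = -1.

-1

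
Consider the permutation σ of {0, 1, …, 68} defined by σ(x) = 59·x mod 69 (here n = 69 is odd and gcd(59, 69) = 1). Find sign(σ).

Start at x=31: 31 → 35 → 64 → 50 → 52 → 32 → 25 → … (one orbit).
π_59 has 6 disjoint cycles with lengths [22, 22, 11, 11, 2, 1] on {0,…,68}.
n − c = 69 − 6 = 63; sign = (−1)^63 = -1.

-1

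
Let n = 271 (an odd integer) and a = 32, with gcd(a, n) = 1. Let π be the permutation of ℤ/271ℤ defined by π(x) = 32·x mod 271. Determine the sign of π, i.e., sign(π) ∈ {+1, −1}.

Orbit of 258 under x↦32x: [258, 126, 238, 28, 83, 217, 169]… (length divides ord_271(32)).
Cycle lengths of π_32 on ℤ/271ℤ: [27, 27, 27, 27, 27, 27, 27, 27, 27, 27, 1]; 11 cycles in total.
With 11 cycles on 271 points, sign = (−1)^{271−11} = +1.

+1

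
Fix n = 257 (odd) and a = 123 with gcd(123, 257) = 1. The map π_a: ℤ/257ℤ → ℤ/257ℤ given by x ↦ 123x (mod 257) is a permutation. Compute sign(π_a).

+1

Trace 223: π^k(223) = [223, 187, 128, 67, 17, 35, 193] for k=0..6.
5 cycles of lengths [64, 64, 64, 64, 1].
With 5 cycles on 257 points, sign = (−1)^{257−5} = +1.
(123|257)_J = +1 (Zolotarev's lemma cross-check).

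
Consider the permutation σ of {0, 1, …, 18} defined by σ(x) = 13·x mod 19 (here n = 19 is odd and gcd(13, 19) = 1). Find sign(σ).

-1

Orbit of 12 under x↦13x: [12, 4, 14, 11, 10, 16, 18]… (length divides ord_19(13)).
Cycle type of π: 18 + 1; total 2 cycles.
19 − 2 = 17 transpositions; sign(π) = (−1)^17 = -1.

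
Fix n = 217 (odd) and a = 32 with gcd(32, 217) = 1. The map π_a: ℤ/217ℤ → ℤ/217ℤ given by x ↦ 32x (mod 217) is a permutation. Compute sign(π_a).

Start at x=1: 1 → 32 → 156 → 1 (one orbit).
93 cycles of lengths [3, 3, 3, 3, 3, 3, 3, 3, 3, 3, 3, 3, 3, 3, 3, 3, 3, 3, 3, 3, 3, 3, 3, 3, 3, 3, 3, 3, 3, 3, 3, 3, 3, 3, 3, 3, 3, 3, 3, 3, 3, 3, 3, 3, 3, 3, 3, 3, 3, 3, 3, 3, 3, 3, 3, 3, 3, 3, 3, 3, 3, 3, 1, 1, 1, 1, 1, 1, 1, 1, 1, 1, 1, 1, 1, 1, 1, 1, 1, 1, 1, 1, 1, 1, 1, 1, 1, 1, 1, 1, 1, 1, 1].
sign(π) = (−1)^{n − #cycles} = (−1)^{217−93} = (−1)^124 = +1.
Via Zolotarev, sign(π_{32}) = (32|217) = +1.

+1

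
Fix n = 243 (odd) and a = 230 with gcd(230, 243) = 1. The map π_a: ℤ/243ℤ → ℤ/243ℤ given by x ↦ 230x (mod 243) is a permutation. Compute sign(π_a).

Trace 125: π^k(125) = [125, 76, 227, 208, 212, 160, 107] for k=0..6.
The orbit structure of x ↦ 230x mod 243: 6 orbits of sizes [162, 54, 18, 6, 2, 1].
243 − 6 = 237 transpositions; sign(π) = (−1)^237 = -1.

-1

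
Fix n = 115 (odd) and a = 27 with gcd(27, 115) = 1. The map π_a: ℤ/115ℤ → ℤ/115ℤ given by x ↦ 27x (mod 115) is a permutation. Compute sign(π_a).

Trace 6: π^k(6) = [6, 47, 4, 108, 41, 72, 104] for k=0..6.
Decompose π into cycles: lengths [44, 44, 11, 11, 4, 1] (6 cycles, including the fixed point 0).
sign(π) = (−1)^{n − #cycles} = (−1)^{115−6} = (−1)^109 = -1.

-1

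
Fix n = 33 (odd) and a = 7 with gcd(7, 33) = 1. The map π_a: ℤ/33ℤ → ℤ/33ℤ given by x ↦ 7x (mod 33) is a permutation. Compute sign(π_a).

Start at x=19: 19 → 1 → 7 → 16 → 13 → 25 → 10 → … (one orbit).
Decompose π into cycles: lengths [10, 10, 10, 1, 1, 1] (6 cycles, including the fixed point 0).
n − c = 33 − 6 = 27; sign = (−1)^27 = -1.

-1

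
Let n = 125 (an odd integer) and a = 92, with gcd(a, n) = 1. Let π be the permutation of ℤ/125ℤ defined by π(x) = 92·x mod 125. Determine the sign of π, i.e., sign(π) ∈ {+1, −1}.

Start at x=49: 49 → 8 → 111 → 87 → 4 → 118 → 106 → … (one orbit).
Decompose π into cycles: lengths [100, 20, 4, 1] (4 cycles, including the fixed point 0).
Σ(ℓ_i−1) = 125−4 = 121; sign = (−1)^121 = -1.
(92|125)_J = -1 (Zolotarev's lemma cross-check).

-1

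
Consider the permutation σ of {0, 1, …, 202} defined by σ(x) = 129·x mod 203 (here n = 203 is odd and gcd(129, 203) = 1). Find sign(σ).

Orbit of 115 under x↦129x: [115, 16, 34, 123, 33, 197, 38]… (length divides ord_203(129)).
The orbit structure of x ↦ 129x mod 203: 8 orbits of sizes [42, 42, 42, 42, 14, 14, 6, 1].
203 − 8 = 195 transpositions; sign(π) = (−1)^195 = -1.
Via Zolotarev, sign(π_{129}) = (129|203) = -1.

-1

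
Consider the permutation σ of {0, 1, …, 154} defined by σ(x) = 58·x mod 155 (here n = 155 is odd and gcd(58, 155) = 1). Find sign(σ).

Orbit of 94 under x↦58x: [94, 27, 16, 153, 39, 92, 66]… (length divides ord_155(58)).
11 cycles of lengths [20, 20, 20, 20, 20, 20, 10, 10, 10, 4, 1].
With 11 cycles on 155 points, sign = (−1)^{155−11} = +1.
Check: (58/155) = +1 by Zolotarev.

+1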